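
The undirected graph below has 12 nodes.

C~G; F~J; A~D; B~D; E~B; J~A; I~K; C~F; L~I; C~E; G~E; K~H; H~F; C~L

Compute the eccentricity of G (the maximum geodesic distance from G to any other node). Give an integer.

4

Distances from G: A:4, B:2, C:1, D:3, E:1, F:2, H:3, I:3, J:3, K:4, L:2.
The largest is 4 (to A and K), so the eccentricity of G is 4.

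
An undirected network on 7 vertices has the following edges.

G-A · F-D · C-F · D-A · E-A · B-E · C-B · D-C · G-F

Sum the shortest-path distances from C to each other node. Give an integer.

9

Distances from C: A:2, B:1, D:1, E:2, F:1, G:2.
Sum = 2 + 1 + 1 + 2 + 1 + 2 = 9.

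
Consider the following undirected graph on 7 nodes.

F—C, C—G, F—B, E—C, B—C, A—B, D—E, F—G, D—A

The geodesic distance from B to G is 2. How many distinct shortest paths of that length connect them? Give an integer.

The shortest distance is 2. The length-2 paths are: B–F–G; B–C–G.
That gives 2 distinct shortest paths.

2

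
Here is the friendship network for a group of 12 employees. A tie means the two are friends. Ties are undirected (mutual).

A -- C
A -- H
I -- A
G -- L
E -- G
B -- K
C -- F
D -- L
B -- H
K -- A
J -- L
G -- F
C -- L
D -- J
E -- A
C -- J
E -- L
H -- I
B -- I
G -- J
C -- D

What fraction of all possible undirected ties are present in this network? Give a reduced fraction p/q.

7/22

There are 21 edges and 12 nodes, so the maximum possible is C(12,2) = 66.
Density = 21/66 = 7/22.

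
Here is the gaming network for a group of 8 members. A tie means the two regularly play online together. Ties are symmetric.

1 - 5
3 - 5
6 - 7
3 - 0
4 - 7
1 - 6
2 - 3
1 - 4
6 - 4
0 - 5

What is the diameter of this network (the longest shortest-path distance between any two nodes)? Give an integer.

5

Eccentricity of each node (its greatest distance to any other): 0:4, 1:3, 2:5, 3:4, 4:4, 5:3, 6:4, 7:5.
The maximum eccentricity is 5, realized for instance by the pair 2–7 via 2 – 3 – 5 – 1 – 4 – 7. So the diameter is 5.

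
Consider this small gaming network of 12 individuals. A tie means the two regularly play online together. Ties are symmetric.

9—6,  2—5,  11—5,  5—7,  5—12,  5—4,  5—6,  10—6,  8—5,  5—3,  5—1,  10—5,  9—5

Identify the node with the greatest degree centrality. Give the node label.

5

Degrees — 1:1, 2:1, 3:1, 4:1, 5:11, 6:3, 7:1, 8:1, 9:2, 10:2, 11:1, 12:1.
The maximum is 11, attained only by 5.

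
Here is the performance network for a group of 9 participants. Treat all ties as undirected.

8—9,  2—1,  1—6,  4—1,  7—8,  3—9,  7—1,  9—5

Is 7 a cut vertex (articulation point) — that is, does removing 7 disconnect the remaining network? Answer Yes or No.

Removing 7 leaves {3, 5, 8, and 9} with no path to {1, 2, 4, and 6}, so the network splits into 2 components. 7 is a cut vertex.

Yes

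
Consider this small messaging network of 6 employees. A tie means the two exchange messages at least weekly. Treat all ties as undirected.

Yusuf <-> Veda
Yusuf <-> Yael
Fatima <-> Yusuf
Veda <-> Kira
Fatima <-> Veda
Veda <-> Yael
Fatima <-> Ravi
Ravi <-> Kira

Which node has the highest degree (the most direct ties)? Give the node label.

Veda

Degrees — Fatima:3, Kira:2, Ravi:2, Veda:4, Yael:2, Yusuf:3.
The maximum is 4, attained only by Veda.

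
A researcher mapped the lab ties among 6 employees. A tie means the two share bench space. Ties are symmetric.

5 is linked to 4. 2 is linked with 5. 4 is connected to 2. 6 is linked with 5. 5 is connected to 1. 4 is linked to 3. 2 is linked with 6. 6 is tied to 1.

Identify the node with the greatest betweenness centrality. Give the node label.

4

Unnormalized betweenness of each node: 1:0, 2:1, 3:0, 4:4, 5:7/2, 6:1/2.
4 has the largest value, 4, making it the main broker — the node through which the most shortest paths run.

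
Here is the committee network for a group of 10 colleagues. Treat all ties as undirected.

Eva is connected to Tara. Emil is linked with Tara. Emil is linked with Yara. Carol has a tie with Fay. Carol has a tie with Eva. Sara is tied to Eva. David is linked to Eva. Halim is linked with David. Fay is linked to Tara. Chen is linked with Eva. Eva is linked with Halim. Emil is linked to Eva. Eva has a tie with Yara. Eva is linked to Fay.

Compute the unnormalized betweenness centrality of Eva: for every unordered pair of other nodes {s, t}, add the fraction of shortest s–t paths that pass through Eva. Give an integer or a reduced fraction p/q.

Pairs whose geodesics pass through Eva — Fay–David: 1; Fay–Emil: 1/2; Fay–Sara: 1; Fay–Chen: 1; Fay–Yara: 1; Fay–Halim: 1; Tara–David: 1; Tara–Sara: 1; Tara–Carol: 1/2; Tara–Chen: 1; Tara–Yara: 1/2; Tara–Halim: 1; David–Emil: 1; David–Sara: 1 … (+17 more pairs).
All other pairs contribute 0.
Summing the contributions gives betweenness(Eva) = 59/2.

59/2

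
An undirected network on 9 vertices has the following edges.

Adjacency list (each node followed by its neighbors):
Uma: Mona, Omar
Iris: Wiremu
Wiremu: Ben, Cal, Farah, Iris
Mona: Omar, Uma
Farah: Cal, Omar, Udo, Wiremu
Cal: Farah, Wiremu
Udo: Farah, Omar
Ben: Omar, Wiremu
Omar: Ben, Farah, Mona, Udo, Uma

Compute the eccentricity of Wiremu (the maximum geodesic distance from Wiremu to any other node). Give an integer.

3

Distances from Wiremu: Ben:1, Cal:1, Farah:1, Iris:1, Mona:3, Omar:2, Udo:2, Uma:3.
The largest is 3 (to Mona and Uma), so the eccentricity of Wiremu is 3.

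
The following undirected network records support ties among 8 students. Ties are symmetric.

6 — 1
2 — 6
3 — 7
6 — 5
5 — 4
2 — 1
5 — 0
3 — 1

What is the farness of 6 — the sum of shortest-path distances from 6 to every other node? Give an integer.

Distances from 6: 0:2, 1:1, 2:1, 3:2, 4:2, 5:1, 7:3.
Sum = 2 + 1 + 1 + 2 + 2 + 1 + 3 = 12.

12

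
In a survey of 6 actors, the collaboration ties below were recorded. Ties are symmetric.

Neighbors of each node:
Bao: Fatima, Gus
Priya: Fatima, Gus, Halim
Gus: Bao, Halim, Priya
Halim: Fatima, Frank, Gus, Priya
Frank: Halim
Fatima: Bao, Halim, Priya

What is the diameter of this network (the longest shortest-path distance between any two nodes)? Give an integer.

Eccentricity of each node (its greatest distance to any other): Bao:3, Fatima:2, Frank:3, Gus:2, Halim:2, Priya:2.
The maximum eccentricity is 3, realized for instance by the pair Frank–Bao via Frank – Halim – Fatima – Bao. So the diameter is 3.

3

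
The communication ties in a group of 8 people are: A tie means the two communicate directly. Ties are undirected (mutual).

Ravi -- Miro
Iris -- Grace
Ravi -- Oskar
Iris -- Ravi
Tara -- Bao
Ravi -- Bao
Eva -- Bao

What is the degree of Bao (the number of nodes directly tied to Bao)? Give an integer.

3

Bao is directly tied to Eva, Ravi, and Tara. That is 3 neighbors, so the degree of Bao is 3.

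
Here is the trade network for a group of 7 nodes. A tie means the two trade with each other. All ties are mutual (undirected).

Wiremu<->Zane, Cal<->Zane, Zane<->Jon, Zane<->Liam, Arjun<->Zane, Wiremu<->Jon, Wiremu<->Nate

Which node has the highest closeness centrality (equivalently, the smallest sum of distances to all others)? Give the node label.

Farness (sum of distances to all others) for each node — Arjun:12, Cal:12, Jon:10, Liam:12, Nate:14, Wiremu:9, Zane:7.
The smallest farness is 7, for Zane, so Zane has the highest closeness.

Zane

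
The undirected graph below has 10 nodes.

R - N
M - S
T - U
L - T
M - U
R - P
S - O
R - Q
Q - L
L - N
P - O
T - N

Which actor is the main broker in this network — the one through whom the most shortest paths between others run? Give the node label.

R

Unnormalized betweenness of each node: L:7/2, M:11/2, N:6, O:11/2, P:15/2, Q:3/2, R:10, S:9/2, T:19/2, U:15/2.
R has the largest value, 10, making it the main broker — the node through which the most shortest paths run.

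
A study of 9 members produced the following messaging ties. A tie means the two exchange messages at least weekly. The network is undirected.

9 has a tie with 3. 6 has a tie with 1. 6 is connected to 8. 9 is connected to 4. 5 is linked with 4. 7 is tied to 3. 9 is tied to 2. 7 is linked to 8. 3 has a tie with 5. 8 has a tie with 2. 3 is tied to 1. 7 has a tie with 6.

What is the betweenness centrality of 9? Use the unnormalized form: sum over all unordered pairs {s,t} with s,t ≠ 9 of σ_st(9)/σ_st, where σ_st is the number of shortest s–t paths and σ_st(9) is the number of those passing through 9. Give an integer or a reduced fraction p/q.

Pairs whose geodesics pass through 9 — 5–2: 2/2; 3–2: 1; 3–4: 1/2; 1–2: 1/2; 1–4: 1/2; 6–4: 3/5; 7–4: 1/2; 8–4: 1; 2–4: 1.
All other pairs contribute 0.
Summing the contributions gives betweenness(9) = 33/5.

33/5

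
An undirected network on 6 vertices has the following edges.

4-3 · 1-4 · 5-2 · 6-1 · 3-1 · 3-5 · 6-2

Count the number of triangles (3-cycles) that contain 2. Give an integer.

0

2's neighbors are 5 and 6, but none of them are tied to each other, so no triangle contains 2.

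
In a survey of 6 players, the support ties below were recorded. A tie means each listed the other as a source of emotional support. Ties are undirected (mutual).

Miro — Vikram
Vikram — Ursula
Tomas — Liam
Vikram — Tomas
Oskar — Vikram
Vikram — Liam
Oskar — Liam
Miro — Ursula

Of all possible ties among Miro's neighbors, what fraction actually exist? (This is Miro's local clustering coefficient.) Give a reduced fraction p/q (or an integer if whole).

Miro's neighbors: Ursula and Vikram (k = 2).
Possible neighbor pairs: C(2,2) = 1. Edges among them: Ursula–Vikram → e = 1.
Clustering(Miro) = 1/1.

1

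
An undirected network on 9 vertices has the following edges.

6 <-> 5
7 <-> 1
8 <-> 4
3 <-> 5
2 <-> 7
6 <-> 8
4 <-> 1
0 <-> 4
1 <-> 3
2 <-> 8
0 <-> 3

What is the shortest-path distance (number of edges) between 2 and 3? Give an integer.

3

One shortest route is 2 – 7 – 1 – 3, which uses 3 edges, and at distance 2 from 2 we only reach {1, 4, 6}, which does not include 3. So d(2,3) = 3.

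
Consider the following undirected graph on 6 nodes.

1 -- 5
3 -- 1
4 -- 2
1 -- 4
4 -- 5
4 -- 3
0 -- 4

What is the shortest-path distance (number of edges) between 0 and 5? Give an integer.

One shortest route is 0 – 4 – 5, which uses 2 edges, and 0 and 5 are not directly tied, so nothing shorter exists. So d(0,5) = 2.

2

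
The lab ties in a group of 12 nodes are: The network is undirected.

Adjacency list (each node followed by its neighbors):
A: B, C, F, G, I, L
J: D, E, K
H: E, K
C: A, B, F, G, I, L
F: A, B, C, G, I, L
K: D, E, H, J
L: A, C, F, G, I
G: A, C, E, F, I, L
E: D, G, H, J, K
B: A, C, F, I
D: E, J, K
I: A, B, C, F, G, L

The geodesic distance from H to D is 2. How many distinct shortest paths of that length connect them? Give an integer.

The shortest distance is 2. The length-2 paths are: H–E–D; H–K–D.
That gives 2 distinct shortest paths.

2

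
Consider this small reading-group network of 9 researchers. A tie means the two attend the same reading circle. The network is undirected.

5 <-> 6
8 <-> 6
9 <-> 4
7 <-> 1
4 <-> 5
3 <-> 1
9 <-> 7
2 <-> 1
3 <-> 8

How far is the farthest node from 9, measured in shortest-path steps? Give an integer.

Distances from 9: 1:2, 2:3, 3:3, 4:1, 5:2, 6:3, 7:1, 8:4.
The largest is 4 (to 8), so the eccentricity of 9 is 4.

4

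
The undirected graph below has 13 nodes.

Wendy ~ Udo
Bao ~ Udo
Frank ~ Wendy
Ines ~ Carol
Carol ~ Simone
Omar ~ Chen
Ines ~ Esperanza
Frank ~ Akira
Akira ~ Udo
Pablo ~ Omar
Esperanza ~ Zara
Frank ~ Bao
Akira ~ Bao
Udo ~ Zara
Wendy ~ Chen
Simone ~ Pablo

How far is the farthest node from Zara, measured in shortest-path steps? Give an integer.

Distances from Zara: Akira:2, Bao:2, Carol:3, Chen:3, Esperanza:1, Frank:3, Ines:2, Omar:4, Pablo:5, Simone:4, Udo:1, Wendy:2.
The largest is 5 (to Pablo), so the eccentricity of Zara is 5.

5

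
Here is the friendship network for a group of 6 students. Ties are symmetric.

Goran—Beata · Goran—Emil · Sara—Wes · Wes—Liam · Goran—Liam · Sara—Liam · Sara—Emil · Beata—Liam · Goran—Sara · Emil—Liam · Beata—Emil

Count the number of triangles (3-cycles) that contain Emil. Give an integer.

Emil's neighbors: Beata, Goran, Liam, and Sara.
Neighbor pairs that are themselves tied: Emil–Beata–Goran; Emil–Beata–Liam; Emil–Goran–Liam; Emil–Goran–Sara; Emil–Liam–Sara. Each forms one triangle with Emil, for 5 in total.

5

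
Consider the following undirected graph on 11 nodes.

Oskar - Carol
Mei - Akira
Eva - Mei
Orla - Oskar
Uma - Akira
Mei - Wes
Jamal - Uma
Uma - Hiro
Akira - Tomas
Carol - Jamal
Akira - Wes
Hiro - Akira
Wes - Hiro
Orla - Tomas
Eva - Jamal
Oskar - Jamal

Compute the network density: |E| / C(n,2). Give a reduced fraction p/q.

16/55

There are 16 edges and 11 nodes, so the maximum possible is C(11,2) = 55.
Density = 16/55.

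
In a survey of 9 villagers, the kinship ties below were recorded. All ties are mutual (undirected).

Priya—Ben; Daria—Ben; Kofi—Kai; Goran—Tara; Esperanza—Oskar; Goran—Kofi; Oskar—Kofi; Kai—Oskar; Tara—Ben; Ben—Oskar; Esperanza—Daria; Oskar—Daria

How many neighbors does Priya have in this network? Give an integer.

1

Priya is directly tied to Ben. That is 1 neighbor, so the degree of Priya is 1.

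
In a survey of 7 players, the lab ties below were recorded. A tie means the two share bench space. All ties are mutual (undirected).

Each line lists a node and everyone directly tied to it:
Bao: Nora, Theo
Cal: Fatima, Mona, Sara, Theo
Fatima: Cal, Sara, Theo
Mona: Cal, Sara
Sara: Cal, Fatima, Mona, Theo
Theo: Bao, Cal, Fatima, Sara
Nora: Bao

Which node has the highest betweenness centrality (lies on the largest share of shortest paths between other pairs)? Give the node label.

Theo

Unnormalized betweenness of each node: Bao:5, Cal:2, Fatima:0, Mona:0, Nora:0, Sara:2, Theo:8.
Theo has the largest value, 8, making it the main broker — the node through which the most shortest paths run.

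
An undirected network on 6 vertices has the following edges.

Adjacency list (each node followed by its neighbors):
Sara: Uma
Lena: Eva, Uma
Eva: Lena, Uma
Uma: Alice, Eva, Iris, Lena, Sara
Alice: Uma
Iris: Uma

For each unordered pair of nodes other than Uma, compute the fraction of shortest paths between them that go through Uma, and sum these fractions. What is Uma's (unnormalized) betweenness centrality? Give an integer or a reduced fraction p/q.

Pairs whose geodesics pass through Uma — Iris–Sara: 1; Iris–Eva: 1; Iris–Alice: 1; Iris–Lena: 1; Sara–Eva: 1; Sara–Alice: 1; Sara–Lena: 1; Eva–Alice: 1; Alice–Lena: 1.
All other pairs contribute 0.
Summing the contributions gives betweenness(Uma) = 9.

9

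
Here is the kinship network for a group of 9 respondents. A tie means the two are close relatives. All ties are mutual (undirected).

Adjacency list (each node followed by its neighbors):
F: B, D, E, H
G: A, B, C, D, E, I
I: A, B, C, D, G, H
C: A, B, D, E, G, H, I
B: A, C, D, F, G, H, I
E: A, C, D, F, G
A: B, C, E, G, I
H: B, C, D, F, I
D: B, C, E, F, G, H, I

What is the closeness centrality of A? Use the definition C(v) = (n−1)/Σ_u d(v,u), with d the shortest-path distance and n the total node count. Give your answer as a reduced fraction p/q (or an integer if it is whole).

8/11

Distances from A: B:1, C:1, D:2, E:1, F:2, G:1, H:2, I:1. Sum = 11.
n = 9, so closeness = 8/11.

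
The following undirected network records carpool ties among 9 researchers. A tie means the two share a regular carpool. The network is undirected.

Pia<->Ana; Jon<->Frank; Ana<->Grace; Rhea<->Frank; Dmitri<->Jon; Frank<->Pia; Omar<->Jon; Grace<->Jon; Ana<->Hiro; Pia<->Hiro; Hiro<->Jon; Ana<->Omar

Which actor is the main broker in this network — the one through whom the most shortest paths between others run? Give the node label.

Jon

Unnormalized betweenness of each node: Ana:7/2, Dmitri:0, Frank:8, Grace:2/3, Hiro:5/3, Jon:27/2, Omar:2/3, Pia:3, Rhea:0.
Jon has the largest value, 27/2, making it the main broker — the node through which the most shortest paths run.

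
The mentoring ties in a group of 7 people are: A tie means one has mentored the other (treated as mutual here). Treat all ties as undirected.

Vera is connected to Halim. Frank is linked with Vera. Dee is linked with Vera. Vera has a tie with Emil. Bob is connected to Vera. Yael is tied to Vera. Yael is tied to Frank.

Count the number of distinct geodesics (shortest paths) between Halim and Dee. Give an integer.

The shortest distance is 2, and the only length-2 path is Halim–Vera–Dee. So there is exactly 1 shortest path.

1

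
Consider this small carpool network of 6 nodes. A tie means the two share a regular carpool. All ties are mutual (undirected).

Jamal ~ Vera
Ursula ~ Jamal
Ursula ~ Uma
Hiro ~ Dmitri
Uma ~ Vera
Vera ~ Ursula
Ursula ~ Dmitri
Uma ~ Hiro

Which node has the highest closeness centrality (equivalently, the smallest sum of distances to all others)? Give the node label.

Ursula

Farness (sum of distances to all others) for each node — Dmitri:8, Hiro:9, Jamal:9, Uma:7, Ursula:6, Vera:7.
The smallest farness is 6, for Ursula, so Ursula has the highest closeness.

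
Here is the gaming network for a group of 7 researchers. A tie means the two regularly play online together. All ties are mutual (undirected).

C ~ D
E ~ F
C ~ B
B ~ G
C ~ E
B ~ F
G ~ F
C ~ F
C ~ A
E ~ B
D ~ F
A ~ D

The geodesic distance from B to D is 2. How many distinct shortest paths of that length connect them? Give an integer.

2

The shortest distance is 2. The length-2 paths are: B–C–D; B–F–D.
That gives 2 distinct shortest paths.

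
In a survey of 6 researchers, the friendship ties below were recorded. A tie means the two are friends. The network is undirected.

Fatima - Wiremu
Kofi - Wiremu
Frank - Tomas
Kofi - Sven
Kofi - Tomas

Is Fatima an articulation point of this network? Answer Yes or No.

Even without Fatima, every remaining node can still reach every other (the residual graph is connected), so Fatima is not a cut vertex.

No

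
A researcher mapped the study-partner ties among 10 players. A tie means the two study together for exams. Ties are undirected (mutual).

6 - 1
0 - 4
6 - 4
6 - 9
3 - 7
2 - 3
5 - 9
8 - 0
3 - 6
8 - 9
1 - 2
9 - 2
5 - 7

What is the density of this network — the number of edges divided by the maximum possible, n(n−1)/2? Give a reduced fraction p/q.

There are 13 edges and 10 nodes, so the maximum possible is C(10,2) = 45.
Density = 13/45.

13/45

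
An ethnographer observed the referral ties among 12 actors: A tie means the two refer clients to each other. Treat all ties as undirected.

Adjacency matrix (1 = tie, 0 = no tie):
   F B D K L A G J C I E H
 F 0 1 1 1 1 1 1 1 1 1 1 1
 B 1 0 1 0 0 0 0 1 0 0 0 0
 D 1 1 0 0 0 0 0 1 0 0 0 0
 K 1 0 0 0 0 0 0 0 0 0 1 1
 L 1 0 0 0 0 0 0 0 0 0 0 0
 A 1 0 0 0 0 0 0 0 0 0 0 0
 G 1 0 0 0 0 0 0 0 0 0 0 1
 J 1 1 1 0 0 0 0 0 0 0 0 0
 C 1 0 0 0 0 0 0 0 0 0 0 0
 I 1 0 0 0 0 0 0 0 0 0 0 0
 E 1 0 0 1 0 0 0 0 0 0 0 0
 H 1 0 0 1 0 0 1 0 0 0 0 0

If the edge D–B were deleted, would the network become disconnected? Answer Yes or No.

No

Even without that edge, D still reaches B via D – F – B, so the network stays connected. Not a bridge.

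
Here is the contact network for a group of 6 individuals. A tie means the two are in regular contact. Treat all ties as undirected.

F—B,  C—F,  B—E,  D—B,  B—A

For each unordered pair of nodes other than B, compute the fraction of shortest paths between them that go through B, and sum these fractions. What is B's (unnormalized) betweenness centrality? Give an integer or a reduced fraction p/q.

9

Pairs whose geodesics pass through B — F–D: 1; F–A: 1; F–E: 1; D–C: 1; D–A: 1; D–E: 1; C–A: 1; C–E: 1; A–E: 1.
All other pairs contribute 0.
Summing the contributions gives betweenness(B) = 9.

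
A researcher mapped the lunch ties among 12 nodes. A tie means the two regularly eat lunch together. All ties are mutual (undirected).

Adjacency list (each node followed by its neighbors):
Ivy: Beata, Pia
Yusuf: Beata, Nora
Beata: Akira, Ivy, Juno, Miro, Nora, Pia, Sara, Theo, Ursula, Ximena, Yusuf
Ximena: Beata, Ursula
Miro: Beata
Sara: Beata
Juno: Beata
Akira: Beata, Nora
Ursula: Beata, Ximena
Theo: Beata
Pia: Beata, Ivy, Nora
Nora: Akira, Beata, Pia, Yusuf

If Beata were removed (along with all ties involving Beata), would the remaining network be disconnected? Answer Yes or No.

Removing Beata leaves {Juno} with no path to {Ursula and Ximena}, so the network splits into 6 components. Beata is a cut vertex.

Yes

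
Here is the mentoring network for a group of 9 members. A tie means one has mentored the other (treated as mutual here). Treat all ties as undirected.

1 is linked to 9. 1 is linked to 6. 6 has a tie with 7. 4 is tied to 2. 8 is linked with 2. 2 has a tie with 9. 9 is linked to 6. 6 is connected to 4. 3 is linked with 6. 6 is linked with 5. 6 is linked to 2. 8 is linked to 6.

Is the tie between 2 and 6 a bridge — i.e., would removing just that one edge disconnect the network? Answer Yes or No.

No

Even without that edge, 2 still reaches 6 via 2 – 9 – 6, so the network stays connected. Not a bridge.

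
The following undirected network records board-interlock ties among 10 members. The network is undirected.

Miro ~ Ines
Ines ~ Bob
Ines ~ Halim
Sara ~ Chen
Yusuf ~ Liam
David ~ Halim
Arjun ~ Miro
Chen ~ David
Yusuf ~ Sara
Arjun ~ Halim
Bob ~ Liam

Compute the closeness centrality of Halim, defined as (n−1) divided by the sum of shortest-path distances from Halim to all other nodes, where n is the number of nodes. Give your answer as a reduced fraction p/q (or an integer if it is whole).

9/19

Distances from Halim: Arjun:1, Bob:2, Chen:2, David:1, Ines:1, Liam:3, Miro:2, Sara:3, Yusuf:4. Sum = 19.
n = 10, so closeness = 9/19.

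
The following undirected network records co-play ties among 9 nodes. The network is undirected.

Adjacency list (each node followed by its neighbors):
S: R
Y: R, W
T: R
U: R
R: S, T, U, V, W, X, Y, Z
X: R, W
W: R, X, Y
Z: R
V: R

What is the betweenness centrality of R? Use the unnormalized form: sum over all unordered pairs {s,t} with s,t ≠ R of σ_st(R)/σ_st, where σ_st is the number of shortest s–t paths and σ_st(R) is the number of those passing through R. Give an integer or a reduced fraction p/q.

Pairs whose geodesics pass through R — T–V: 1; T–U: 1; T–S: 1; T–Y: 1; T–W: 1; T–Z: 1; T–X: 1; V–U: 1; V–S: 1; V–Y: 1; V–W: 1; V–Z: 1; V–X: 1; U–S: 1 … (+12 more pairs).
All other pairs contribute 0.
Summing the contributions gives betweenness(R) = 51/2.

51/2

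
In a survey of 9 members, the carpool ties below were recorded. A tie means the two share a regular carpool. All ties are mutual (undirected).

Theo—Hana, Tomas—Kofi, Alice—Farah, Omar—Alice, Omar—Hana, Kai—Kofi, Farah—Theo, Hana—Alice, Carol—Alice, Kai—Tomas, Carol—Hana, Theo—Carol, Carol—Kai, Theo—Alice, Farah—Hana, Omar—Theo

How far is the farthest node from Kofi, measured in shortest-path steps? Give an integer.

Distances from Kofi: Alice:3, Carol:2, Farah:4, Hana:3, Kai:1, Omar:4, Theo:3, Tomas:1.
The largest is 4 (to Farah and Omar), so the eccentricity of Kofi is 4.

4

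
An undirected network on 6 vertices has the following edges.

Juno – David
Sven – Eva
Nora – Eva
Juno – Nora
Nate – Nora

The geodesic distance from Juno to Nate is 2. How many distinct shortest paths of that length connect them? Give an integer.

The shortest distance is 2, and the only length-2 path is Juno–Nora–Nate. So there is exactly 1 shortest path.

1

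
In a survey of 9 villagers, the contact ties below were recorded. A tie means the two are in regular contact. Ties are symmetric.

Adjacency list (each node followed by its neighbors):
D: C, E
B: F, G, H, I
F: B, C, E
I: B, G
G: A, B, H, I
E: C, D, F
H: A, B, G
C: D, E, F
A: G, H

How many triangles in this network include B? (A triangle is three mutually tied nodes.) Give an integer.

2

B's neighbors: F, G, H, and I.
Neighbor pairs that are themselves tied: B–G–H; B–G–I. Each forms one triangle with B, for 2 in total.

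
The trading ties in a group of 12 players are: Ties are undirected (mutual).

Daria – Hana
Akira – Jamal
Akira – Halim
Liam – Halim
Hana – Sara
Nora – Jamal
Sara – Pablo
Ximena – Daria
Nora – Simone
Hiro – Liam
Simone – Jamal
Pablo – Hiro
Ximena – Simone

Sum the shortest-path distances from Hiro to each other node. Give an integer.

Distances from Hiro: Akira:3, Daria:4, Halim:2, Hana:3, Jamal:4, Liam:1, Nora:5, Pablo:1, Sara:2, Simone:5, Ximena:5.
Sum = 3 + 4 + 2 + 3 + 4 + 1 + 5 + 1 + 2 + 5 + 5 = 35.

35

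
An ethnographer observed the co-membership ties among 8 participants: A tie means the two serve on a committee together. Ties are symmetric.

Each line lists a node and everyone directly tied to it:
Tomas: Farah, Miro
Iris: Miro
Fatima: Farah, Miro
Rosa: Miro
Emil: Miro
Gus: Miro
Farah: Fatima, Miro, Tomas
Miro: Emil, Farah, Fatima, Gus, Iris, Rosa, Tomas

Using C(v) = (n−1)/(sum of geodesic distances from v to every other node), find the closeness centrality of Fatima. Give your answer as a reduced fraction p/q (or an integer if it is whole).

Distances from Fatima: Emil:2, Farah:1, Gus:2, Iris:2, Miro:1, Rosa:2, Tomas:2. Sum = 12.
n = 8, so closeness = 7/12.

7/12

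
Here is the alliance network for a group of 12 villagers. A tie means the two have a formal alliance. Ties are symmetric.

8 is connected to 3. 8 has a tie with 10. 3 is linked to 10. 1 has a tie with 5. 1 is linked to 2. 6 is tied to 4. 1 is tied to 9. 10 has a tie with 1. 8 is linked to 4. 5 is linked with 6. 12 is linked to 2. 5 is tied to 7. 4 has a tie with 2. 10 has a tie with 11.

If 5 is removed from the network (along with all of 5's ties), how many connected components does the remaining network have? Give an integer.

2

Without 5, the remaining ties split the others into: {1, 2, 3, 4, 6, 8, 9, 10, 11, 12}; {7}.
That's 2 separate components.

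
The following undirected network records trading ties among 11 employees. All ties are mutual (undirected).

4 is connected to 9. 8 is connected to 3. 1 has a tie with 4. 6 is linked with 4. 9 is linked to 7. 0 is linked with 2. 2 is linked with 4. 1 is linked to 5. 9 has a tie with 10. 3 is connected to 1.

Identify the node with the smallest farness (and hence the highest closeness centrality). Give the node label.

4

Farness (sum of distances to all others) for each node — 0:33, 1:20, 2:24, 3:27, 4:17, 5:29, 6:26, 7:31, 8:36, 9:22, 10:31.
The smallest farness is 17, for 4, so 4 has the highest closeness.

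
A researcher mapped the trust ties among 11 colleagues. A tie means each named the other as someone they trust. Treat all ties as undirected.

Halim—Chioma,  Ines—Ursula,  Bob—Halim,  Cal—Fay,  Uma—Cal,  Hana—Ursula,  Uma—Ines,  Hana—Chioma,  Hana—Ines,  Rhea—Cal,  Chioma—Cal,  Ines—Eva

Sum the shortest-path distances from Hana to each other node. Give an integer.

Distances from Hana: Bob:3, Cal:2, Chioma:1, Eva:2, Fay:3, Halim:2, Ines:1, Rhea:3, Uma:2, Ursula:1.
Sum = 3 + 2 + 1 + 2 + 3 + 2 + 1 + 3 + 2 + 1 = 20.

20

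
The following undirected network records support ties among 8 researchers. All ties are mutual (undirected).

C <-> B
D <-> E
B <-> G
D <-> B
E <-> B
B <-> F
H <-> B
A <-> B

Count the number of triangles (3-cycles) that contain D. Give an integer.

D's neighbors: B and E.
Neighbor pairs that are themselves tied: D–B–E. Each forms one triangle with D, for 1 in total.

1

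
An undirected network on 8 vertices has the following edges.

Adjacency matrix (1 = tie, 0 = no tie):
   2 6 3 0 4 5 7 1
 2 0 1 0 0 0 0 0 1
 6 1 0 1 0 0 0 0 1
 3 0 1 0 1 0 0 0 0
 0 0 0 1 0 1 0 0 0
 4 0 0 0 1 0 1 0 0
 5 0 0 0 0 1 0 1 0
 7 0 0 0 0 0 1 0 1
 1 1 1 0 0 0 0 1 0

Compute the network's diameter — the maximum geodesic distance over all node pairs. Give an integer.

Eccentricity of each node (its greatest distance to any other): 0:3, 1:3, 2:4, 3:3, 4:4, 5:3, 6:3, 7:3.
The maximum eccentricity is 4, realized for instance by the pair 2–4 via 2 – 6 – 3 – 0 – 4. So the diameter is 4.

4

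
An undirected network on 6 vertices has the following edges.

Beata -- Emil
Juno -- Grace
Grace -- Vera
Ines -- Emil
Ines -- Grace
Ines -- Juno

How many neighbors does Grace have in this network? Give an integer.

3

Grace is directly tied to Ines, Juno, and Vera. That is 3 neighbors, so the degree of Grace is 3.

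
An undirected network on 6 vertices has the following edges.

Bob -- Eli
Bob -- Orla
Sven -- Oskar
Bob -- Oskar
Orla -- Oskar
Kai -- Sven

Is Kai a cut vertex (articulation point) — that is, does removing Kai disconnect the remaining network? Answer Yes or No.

Even without Kai, every remaining node can still reach every other (the residual graph is connected), so Kai is not a cut vertex.

No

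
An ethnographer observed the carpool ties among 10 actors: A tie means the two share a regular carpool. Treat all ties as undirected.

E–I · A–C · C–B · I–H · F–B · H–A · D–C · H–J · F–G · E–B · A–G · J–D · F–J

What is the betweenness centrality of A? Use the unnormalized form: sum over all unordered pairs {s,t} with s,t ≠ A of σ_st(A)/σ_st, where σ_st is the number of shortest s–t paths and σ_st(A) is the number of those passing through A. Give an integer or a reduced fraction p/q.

Pairs whose geodesics pass through A — D–G: 1/2; C–I: 1/2; C–H: 1; C–G: 1; B–H: 1/3; I–G: 1; H–G: 1.
All other pairs contribute 0.
Summing the contributions gives betweenness(A) = 16/3.

16/3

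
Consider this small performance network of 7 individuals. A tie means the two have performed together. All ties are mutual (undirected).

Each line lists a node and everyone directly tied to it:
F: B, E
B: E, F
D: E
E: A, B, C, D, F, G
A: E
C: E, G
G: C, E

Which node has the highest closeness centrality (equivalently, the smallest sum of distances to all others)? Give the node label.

Farness (sum of distances to all others) for each node — A:11, B:10, C:10, D:11, E:6, F:10, G:10.
The smallest farness is 6, for E, so E has the highest closeness.

E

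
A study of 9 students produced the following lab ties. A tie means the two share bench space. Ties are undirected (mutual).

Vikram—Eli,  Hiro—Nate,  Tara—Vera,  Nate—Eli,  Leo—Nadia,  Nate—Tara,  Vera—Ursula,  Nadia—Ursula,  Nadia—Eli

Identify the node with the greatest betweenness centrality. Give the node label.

Unnormalized betweenness of each node: Eli:13, Hiro:0, Leo:0, Nadia:11, Nate:11, Tara:4, Ursula:4, Vera:3, Vikram:0.
Eli has the largest value, 13, making it the main broker — the node through which the most shortest paths run.

Eli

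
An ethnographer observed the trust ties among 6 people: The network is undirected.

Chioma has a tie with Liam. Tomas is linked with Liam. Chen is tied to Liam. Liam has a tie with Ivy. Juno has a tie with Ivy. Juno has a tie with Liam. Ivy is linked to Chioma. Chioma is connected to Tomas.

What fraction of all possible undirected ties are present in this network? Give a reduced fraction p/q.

There are 8 edges and 6 nodes, so the maximum possible is C(6,2) = 15.
Density = 8/15.

8/15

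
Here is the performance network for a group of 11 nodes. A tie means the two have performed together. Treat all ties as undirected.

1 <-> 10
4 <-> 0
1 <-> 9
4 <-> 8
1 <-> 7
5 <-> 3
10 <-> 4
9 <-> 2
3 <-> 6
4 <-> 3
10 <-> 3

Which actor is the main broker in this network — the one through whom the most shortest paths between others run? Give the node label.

Unnormalized betweenness of each node: 0:0, 1:23, 2:0, 3:17, 4:17, 5:0, 6:0, 7:0, 8:0, 9:9, 10:24.
10 has the largest value, 24, making it the main broker — the node through which the most shortest paths run.

10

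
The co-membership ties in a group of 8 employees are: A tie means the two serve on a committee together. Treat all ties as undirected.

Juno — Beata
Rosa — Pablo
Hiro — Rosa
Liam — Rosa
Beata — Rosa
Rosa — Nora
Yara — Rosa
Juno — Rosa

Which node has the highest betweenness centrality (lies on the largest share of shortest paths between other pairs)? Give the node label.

Rosa

Unnormalized betweenness of each node: Beata:0, Hiro:0, Juno:0, Liam:0, Nora:0, Pablo:0, Rosa:20, Yara:0.
Rosa has the largest value, 20, making it the main broker — the node through which the most shortest paths run.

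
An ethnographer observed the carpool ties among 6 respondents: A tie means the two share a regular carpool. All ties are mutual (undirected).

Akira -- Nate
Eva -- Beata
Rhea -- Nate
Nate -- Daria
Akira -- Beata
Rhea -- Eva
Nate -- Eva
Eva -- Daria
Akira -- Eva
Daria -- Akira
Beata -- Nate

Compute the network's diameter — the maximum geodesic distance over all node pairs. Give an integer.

2

Eccentricity of each node (its greatest distance to any other): Akira:2, Beata:2, Daria:2, Eva:1, Nate:1, Rhea:2.
The maximum eccentricity is 2, realized for instance by the pair Rhea–Akira via Rhea – Nate – Akira. So the diameter is 2.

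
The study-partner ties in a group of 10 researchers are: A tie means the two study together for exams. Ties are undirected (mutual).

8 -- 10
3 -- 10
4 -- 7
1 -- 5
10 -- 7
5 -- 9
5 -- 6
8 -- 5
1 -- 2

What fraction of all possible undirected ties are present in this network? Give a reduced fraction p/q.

1/5

There are 9 edges and 10 nodes, so the maximum possible is C(10,2) = 45.
Density = 9/45 = 1/5.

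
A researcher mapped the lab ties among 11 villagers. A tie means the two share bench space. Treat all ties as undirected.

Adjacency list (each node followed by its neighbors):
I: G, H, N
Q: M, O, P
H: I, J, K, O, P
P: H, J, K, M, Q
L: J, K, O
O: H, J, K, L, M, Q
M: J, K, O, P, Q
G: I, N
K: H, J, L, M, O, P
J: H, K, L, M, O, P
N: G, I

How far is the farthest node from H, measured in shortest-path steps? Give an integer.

2

Distances from H: G:2, I:1, J:1, K:1, L:2, M:2, N:2, O:1, P:1, Q:2.
The largest is 2 (to G, N, M, L, and Q), so the eccentricity of H is 2.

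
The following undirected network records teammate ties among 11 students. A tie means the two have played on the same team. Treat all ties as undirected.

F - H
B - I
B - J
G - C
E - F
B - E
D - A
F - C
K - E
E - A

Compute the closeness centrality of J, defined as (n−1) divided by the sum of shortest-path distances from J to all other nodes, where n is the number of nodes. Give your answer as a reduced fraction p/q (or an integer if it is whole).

10/31

Distances from J: A:3, B:1, C:4, D:4, E:2, F:3, G:5, H:4, I:2, K:3. Sum = 31.
n = 11, so closeness = 10/31.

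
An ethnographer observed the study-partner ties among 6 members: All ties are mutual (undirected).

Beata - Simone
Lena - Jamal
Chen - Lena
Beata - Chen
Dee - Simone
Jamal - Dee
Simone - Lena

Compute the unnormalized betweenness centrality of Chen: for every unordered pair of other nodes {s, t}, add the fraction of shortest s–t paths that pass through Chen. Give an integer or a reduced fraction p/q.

Pairs whose geodesics pass through Chen — Jamal–Beata: 1/3; Lena–Beata: 1/2.
All other pairs contribute 0.
Summing the contributions gives betweenness(Chen) = 5/6.

5/6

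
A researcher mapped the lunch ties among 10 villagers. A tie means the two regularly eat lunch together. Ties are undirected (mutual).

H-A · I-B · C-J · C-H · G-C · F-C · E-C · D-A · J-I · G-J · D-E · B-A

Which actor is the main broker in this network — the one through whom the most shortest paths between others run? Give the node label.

Unnormalized betweenness of each node: A:13/2, B:3, C:18, D:2, E:4, F:0, G:0, H:9/2, I:7/2, J:13/2.
C has the largest value, 18, making it the main broker — the node through which the most shortest paths run.

C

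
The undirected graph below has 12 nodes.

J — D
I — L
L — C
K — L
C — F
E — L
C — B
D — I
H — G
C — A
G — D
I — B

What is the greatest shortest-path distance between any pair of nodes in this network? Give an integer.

Eccentricity of each node (its greatest distance to any other): A:6, B:4, C:5, D:4, E:5, F:6, G:5, H:6, I:3, J:5, K:5, L:4.
The maximum eccentricity is 6, realized for instance by the pair H–A via H – G – D – I – L – C – A. So the diameter is 6.

6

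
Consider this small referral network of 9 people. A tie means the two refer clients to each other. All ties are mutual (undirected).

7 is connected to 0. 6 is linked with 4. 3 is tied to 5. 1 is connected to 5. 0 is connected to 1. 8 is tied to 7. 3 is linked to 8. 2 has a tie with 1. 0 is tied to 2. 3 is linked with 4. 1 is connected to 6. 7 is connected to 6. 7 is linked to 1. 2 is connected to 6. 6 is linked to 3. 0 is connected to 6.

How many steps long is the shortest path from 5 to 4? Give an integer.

One shortest route is 5 – 3 – 4, which uses 2 edges, and 5 and 4 are not directly tied, so nothing shorter exists. So d(5,4) = 2.

2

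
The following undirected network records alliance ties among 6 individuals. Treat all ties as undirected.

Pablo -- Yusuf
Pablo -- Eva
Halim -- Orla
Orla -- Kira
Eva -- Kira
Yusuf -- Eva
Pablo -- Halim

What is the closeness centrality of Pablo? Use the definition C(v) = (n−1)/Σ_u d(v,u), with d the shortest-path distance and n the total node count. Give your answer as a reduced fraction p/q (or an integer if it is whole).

Distances from Pablo: Eva:1, Halim:1, Kira:2, Orla:2, Yusuf:1. Sum = 7.
n = 6, so closeness = 5/7.

5/7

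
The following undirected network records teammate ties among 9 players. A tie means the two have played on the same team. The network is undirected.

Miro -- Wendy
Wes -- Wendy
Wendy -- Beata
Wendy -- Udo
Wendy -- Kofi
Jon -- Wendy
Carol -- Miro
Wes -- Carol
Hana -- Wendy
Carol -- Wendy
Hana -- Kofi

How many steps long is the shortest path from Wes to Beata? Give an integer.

2

One shortest route is Wes – Wendy – Beata, which uses 2 edges, and Wes and Beata are not directly tied, so nothing shorter exists. So d(Wes,Beata) = 2.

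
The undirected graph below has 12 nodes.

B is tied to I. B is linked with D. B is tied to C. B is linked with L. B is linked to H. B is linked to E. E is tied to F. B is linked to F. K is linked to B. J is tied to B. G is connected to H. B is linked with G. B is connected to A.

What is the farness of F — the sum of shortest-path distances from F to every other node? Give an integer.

20

Distances from F: A:2, B:1, C:2, D:2, E:1, G:2, H:2, I:2, J:2, K:2, L:2.
Sum = 2 + 1 + 2 + 2 + 1 + 2 + 2 + 2 + 2 + 2 + 2 = 20.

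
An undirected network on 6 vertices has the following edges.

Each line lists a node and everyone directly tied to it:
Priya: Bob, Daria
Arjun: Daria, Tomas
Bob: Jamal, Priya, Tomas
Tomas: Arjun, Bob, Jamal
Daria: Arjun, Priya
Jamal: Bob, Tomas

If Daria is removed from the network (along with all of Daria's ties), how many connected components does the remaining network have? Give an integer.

1

Daria's neighbors (Arjun and Priya) remain reachable from one another through other ties, so the rest of the network stays in one piece.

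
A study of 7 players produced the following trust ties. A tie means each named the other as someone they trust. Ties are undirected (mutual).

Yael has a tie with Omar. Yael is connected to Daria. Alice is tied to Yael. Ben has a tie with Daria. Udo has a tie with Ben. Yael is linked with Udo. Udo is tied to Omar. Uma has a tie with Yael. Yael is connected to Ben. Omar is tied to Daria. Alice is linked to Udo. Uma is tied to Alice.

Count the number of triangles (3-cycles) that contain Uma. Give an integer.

Uma's neighbors: Alice and Yael.
Neighbor pairs that are themselves tied: Uma–Alice–Yael. Each forms one triangle with Uma, for 1 in total.

1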